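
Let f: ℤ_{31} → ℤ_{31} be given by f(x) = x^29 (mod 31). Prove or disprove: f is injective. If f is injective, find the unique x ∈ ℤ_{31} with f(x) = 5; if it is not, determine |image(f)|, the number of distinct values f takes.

Since 31 is prime, the nonzero elements of ℤ_{31} form a cyclic group of order 30.
As gcd(29, 30) = 1, raising to the 29th power is a bijection on this group: if s^29 ≡ t^29 then (st^{−1})^29 = 1, and the only element of order dividing gcd(29, 30) = 1 is 1, so s = t.
With f(0) = 0 this makes f injective on all of ℤ_{31}, hence bijective (finite equal-size domain and codomain). In particular f is injective.
Since f is injective, we find the preimage of 5. The inverse of x ↦ x^29 on (ℤ_{31})^× is x ↦ x^29, because 29·29 = 841 = 28·30 + 1 ≡ 1 (mod 30) and x^{30} = 1 for x ≠ 0 (Fermat). So f⁻¹(5) = 5^29 mod 31.
Repeated squaring mod 31: 5^1 ≡ 5, 5^2 ≡ 5² = 25, 5^4 ≡ 25² = 625 ≡ 5, 5^8 ≡ 5² = 25, 5^16 ≡ 25² = 625 ≡ 5. Since 29 = 16 + 8 + 4 + 1, 5^29 ≡ 5·25·5·5: 5·25 = 125 ≡ 1, then 1·5 = 5, then 5·5 = 25. So 5^29 ≡ 25 (mod 31).
Hence f⁻¹(5) = 25.

25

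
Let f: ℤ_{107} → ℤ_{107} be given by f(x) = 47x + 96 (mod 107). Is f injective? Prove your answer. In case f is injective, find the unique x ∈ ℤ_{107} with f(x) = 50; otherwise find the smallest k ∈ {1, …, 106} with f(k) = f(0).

Recall that f is injective when f(s) = f(t) forces s = t.
If f(s) = f(t), then 47s ≡ 47t (mod 107). Because gcd(47, 107) = 1, we may cancel 47 to get s ≡ t (mod 107).
Thus f is injective.
We now compute 47⁻¹ mod 107 explicitly. Euclid's algorithm: 107 = 2·47 + 13, 47 = 3·13 + 8, 13 = 1·8 + 5, 8 = 1·5 + 3, 5 = 1·3 + 2, 3 = 1·2 + 1; back-substituting gives 1 = 41·47 − 18·107, so 47⁻¹ ≡ 41 (mod 107).
Since f is injective, we find f⁻¹(50): we need 47x ≡ 50 − 96 ≡ 61 (mod 107). Using 47⁻¹ = 41: x ≡ 41·61 = 2501 = 23·107 + 40, so x = 40.
Check: f(40) = 47·40 + 96 = 1976 = 18·107 + 50 ≡ 50 (mod 107).

40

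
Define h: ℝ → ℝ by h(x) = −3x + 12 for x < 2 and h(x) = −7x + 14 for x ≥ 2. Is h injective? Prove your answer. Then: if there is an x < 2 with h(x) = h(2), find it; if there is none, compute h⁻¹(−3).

17/7

Both pieces are strictly decreasing (slopes −3 and −7), so each is injective on its own interval.
The left piece maps (−∞, 2) onto (6, ∞); the right piece maps [2, ∞) onto (−∞, 0].
These images are disjoint, so no value is attained by both pieces. Thus h is injective.
Because the two images are disjoint, no x < 2 has h(x) = h(2), so we compute h⁻¹(−3): −3 lies in (−∞, 0], so solve −7x + 14 = −3: x = (−3 − 14)/(−7) = 17/7.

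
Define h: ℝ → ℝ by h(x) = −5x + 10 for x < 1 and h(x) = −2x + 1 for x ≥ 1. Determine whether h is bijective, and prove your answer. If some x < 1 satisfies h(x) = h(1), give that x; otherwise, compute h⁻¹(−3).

Both pieces are strictly decreasing (slopes −5 and −2), so each is injective on its own interval.
The left piece maps (−∞, 1) onto (5, ∞); the right piece maps [1, ∞) onto (−∞, −1].
The images leave a gap (5 has no preimage), so h is not surjective, hence not bijective.
Because the two images are disjoint, no x < 1 has h(x) = h(1), so we compute h⁻¹(−3): −3 lies in (−∞, −1], so solve −2x + 1 = −3: x = (−3 − 1)/(−2) = 2.

2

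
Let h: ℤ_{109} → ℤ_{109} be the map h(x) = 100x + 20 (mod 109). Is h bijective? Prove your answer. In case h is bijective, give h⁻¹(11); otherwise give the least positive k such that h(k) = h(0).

1

If h(u) = h(v), then 100u ≡ 100v (mod 109). Because gcd(100, 109) = 1, we may cancel 100 to get u ≡ v (mod 109).
We now compute 100⁻¹ mod 109 explicitly. Euclid's algorithm: 109 = 1·100 + 9, 100 = 11·9 + 1; back-substituting gives 1 = 12·100 − 11·109, so 100⁻¹ ≡ 12 (mod 109).
For any y ∈ ℤ_{109}, x = 12(y − 20) mod 109 satisfies h(x) = 100·12(y − 20) + 20 ≡ y (since 100·12 ≡ 1 mod 109). So every y has a preimage.
Therefore h is bijective.
Since h is bijective, we find h⁻¹(11): we need 100x ≡ 11 − 20 ≡ 100 (mod 109). Using 100⁻¹ = 12: x ≡ 12·100 = 1200 = 11·109 + 1, so x = 1.
Check: h(1) = 100·1 + 20 = 120 = 1·109 + 11 ≡ 11 (mod 109).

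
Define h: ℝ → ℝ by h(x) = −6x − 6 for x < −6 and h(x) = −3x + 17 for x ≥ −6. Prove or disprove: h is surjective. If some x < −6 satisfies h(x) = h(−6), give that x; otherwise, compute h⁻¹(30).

Both pieces are strictly decreasing (slopes −6 and −3), so each is injective on its own interval.
The left piece maps (−∞, −6) onto (30, ∞); the right piece maps [−6, ∞) onto (−∞, 35].
The union (30, ∞) ∪ (−∞, 35] covers ℝ, so h is surjective.
For the follow-up: the images overlap, so an x < −6 with h(x) = h(−6) exists. h(−6) = 35; solving −6x − 6 = 35 for x < −6 gives x = (35 + 6)/(−6) = −41/6.

-41/6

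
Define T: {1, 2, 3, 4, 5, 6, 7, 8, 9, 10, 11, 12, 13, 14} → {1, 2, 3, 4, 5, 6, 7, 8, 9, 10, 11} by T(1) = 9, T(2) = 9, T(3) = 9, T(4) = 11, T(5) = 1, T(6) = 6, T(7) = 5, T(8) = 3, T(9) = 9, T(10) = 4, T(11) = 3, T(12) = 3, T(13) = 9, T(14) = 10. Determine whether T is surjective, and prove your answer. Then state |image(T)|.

8

No element maps to 2, so T is not surjective.
The image of T is {1, 3, 4, 5, 6, 9, 10, 11}, which has 8 elements.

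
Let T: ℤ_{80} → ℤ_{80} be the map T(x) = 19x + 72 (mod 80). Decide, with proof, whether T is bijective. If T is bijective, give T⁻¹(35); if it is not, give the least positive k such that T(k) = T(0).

By definition, injectivity means: for all a, b in the domain, T(a) = T(b) implies a = b.
Suppose T(a) = T(b) in ℤ_{80}. Then 19a + 72 ≡ 19b + 72 (mod 80), so 19(a − b) ≡ 0 (mod 80).
Since gcd(19, 80) = 1, 19 is invertible modulo 80, so a − b ≡ 0 (mod 80), i.e. a = b.
We now compute 19⁻¹ mod 80 explicitly. Euclid's algorithm: 80 = 4·19 + 4, 19 = 4·4 + 3, 4 = 1·3 + 1; back-substituting gives 1 = 59·19 − 14·80, so 19⁻¹ ≡ 59 (mod 80).
For any y ∈ ℤ_{80}, x = 59(y − 72) mod 80 satisfies T(x) = 19·59(y − 72) + 72 ≡ y (since 19·59 ≡ 1 mod 80). So every y has a preimage.
So T is bijective.
Since T is bijective, we find T⁻¹(35): we need 19x ≡ 35 − 72 ≡ 43 (mod 80). Using 19⁻¹ = 59: x ≡ 59·43 = 2537 = 31·80 + 57, so x = 57.
Check: T(57) = 19·57 + 72 = 1155 = 14·80 + 35 ≡ 35 (mod 80).

57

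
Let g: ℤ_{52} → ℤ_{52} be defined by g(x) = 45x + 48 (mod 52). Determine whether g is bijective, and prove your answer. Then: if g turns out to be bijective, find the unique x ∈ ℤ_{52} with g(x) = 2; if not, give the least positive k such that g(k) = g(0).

If g(u) = g(v), then 45u ≡ 45v (mod 52). Because gcd(45, 52) = 1, we may cancel 45 to get u ≡ v (mod 52).
We now compute 45⁻¹ mod 52 explicitly. Euclid's algorithm: 52 = 1·45 + 7, 45 = 6·7 + 3, 7 = 2·3 + 1; back-substituting gives 1 = 37·45 − 32·52, so 45⁻¹ ≡ 37 (mod 52).
Then y ↦ 37(y − 48) is a two-sided inverse to g, so every y ∈ ℤ_{52} has a preimage.
Therefore g is bijective.
Since g is bijective, we compute g⁻¹(2): solve 45x + 48 ≡ 2 (mod 52), i.e. 45x ≡ 6 (mod 52).
Multiplying by 45⁻¹ = 37 gives x ≡ 37·6 = 222 = 4·52 + 14 ≡ 14 (mod 52).
Check: g(14) = 45·14 + 48 = 678 = 13·52 + 2 ≡ 2 (mod 52).

14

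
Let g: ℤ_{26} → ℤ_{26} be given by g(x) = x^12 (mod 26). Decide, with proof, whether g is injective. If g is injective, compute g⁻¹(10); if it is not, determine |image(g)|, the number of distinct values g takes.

4

g(1) = 1^12 = 1.
g(3): Repeated squaring mod 26: 3^1 ≡ 3, 3^2 ≡ 3² = 9, 3^4 ≡ 9² = 81 ≡ 3, 3^8 ≡ 3² = 9. Since 12 = 8 + 4, 3^12 ≡ 9·3: 9·3 = 27 ≡ 1. So 3^12 ≡ 1 (mod 26).
So g(1) = g(3) = 1 while 1 ≠ 3, thus g is not injective.
Since g is not injective, we determine |image(g)|. Computing x^12 mod 26 for each x (by repeated squaring, reducing mod 26 at every step), the values g(0), g(1), …, g(25) are: 0, 1, 14, 1, 14, 1, 14, 1, 14, 1, 14, 1, 14, 13, 14, 1, 14, 1, 14, 1, 14, 1, 14, 1, 14, 1.
The distinct values are {0, 1, 13, 14}; there are 4 of them.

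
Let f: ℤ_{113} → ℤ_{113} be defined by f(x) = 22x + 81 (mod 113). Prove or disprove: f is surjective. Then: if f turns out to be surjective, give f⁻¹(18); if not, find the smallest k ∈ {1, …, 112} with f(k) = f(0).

Since gcd(22, 113) = 1, 22 is invertible modulo 113. Euclid's algorithm: 113 = 5·22 + 3, 22 = 7·3 + 1; back-substituting gives 1 = 36·22 − 7·113, so 22⁻¹ ≡ 36 (mod 113).
For any y ∈ ℤ_{113}, x = 36(y − 81) mod 113 satisfies f(x) = 22·36(y − 81) + 81 ≡ y (since 22·36 ≡ 1 mod 113). So every y has a preimage.
Thus f is surjective.
Since f is surjective, we find f⁻¹(18): we need 22x ≡ 18 − 81 ≡ 50 (mod 113). Using 22⁻¹ = 36: x ≡ 36·50 = 1800 = 15·113 + 105, so x = 105.
Check: f(105) = 22·105 + 81 = 2391 = 21·113 + 18 ≡ 18 (mod 113).

105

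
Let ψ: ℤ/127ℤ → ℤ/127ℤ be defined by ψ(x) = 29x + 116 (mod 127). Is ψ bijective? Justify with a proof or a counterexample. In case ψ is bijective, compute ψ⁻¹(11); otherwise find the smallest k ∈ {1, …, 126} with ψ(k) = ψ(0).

Suppose ψ(s) = ψ(t) in ℤ/127ℤ. Then 29s + 116 ≡ 29t + 116 (mod 127), so 29(s − t) ≡ 0 (mod 127).
Since gcd(29, 127) = 1, 29 is invertible modulo 127, so s − t ≡ 0 (mod 127), i.e. s = t.
We now compute 29⁻¹ mod 127 explicitly. Euclid's algorithm: 127 = 4·29 + 11, 29 = 2·11 + 7, 11 = 1·7 + 4, 7 = 1·4 + 3, 4 = 1·3 + 1; back-substituting gives 1 = 92·29 − 21·127, so 29⁻¹ ≡ 92 (mod 127).
Then y ↦ 92(y − 116) is a two-sided inverse to ψ, so every y ∈ ℤ/127ℤ has a preimage.
Therefore ψ is bijective.
Since ψ is bijective, we compute ψ⁻¹(11): solve 29x + 116 ≡ 11 (mod 127), i.e. 29x ≡ 22 (mod 127).
Multiplying by 29⁻¹ = 92 gives x ≡ 92·22 = 2024 = 15·127 + 119 ≡ 119 (mod 127).
Check: ψ(119) = 29·119 + 116 = 3567 = 28·127 + 11 ≡ 11 (mod 127).

119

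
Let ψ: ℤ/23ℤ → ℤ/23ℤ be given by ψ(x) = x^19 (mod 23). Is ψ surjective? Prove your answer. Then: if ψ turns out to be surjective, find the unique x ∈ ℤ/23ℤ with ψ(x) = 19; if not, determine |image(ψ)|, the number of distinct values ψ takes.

15

Since 23 is prime, the nonzero elements of ℤ/23ℤ form a cyclic group of order 22.
As gcd(19, 22) = 1, raising to the 19th power is a bijection on this group: if u^19 ≡ v^19 then (uv^{−1})^19 = 1, and the only element of order dividing gcd(19, 22) = 1 is 1, so u = v.
With ψ(0) = 0 this makes ψ injective on all of ℤ/23ℤ, hence bijective (finite equal-size domain and codomain). In particular ψ is surjective.
Since ψ is surjective, we find the preimage of 19. The inverse of x ↦ x^19 on (ℤ/23ℤ)^× is x ↦ x^7, because 19·7 = 133 = 6·22 + 1 ≡ 1 (mod 22) and x^{22} = 1 for x ≠ 0 (Fermat). So ψ⁻¹(19) = 19^7 mod 23.
Repeated squaring mod 23: 19^1 ≡ 19, 19^2 ≡ 19² = 361 ≡ 16, 19^4 ≡ 16² = 256 ≡ 3. Since 7 = 4 + 2 + 1, 19^7 ≡ 3·16·19: 3·16 = 48 ≡ 2, then 2·19 = 38 ≡ 15. So 19^7 ≡ 15 (mod 23).
Hence ψ⁻¹(19) = 15.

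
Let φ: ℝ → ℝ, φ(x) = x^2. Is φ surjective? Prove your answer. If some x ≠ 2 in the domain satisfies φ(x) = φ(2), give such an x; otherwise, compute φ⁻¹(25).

-2

Since 2 is even, x^2 ≥ 0 for all x ∈ ℝ, so −1 ∈ ℝ has no preimage. Hence φ is not surjective.
For the follow-up, such an x exists: taking x = −2 ∈ ℝ gives φ(−2) = 4 = φ(2) with −2 ≠ 2.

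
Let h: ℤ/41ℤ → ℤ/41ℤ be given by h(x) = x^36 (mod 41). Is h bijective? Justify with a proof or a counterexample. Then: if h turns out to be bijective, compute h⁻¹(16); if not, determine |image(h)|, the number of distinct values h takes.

h(4): Repeated squaring mod 41: 4^1 ≡ 4, 4^2 ≡ 4² = 16, 4^4 ≡ 16² = 256 ≡ 10, 4^8 ≡ 10² = 100 ≡ 18, 4^16 ≡ 18² = 324 ≡ 37, 4^32 ≡ 37² = 1369 ≡ 16. Since 36 = 32 + 4, 4^36 ≡ 16·10: 16·10 = 160 ≡ 37. So 4^36 ≡ 37 (mod 41).
h(5): Repeated squaring mod 41: 5^1 ≡ 5, 5^2 ≡ 5² = 25, 5^4 ≡ 25² = 625 ≡ 10, 5^8 ≡ 10² = 100 ≡ 18, 5^16 ≡ 18² = 324 ≡ 37, 5^32 ≡ 37² = 1369 ≡ 16. Since 36 = 32 + 4, 5^36 ≡ 16·10: 16·10 = 160 ≡ 37. So 5^36 ≡ 37 (mod 41).
So h(4) = h(5) = 37 while 4 ≠ 5, therefore h is not injective, hence not bijective.
Since h is not bijective, we determine |image(h)|. Computing x^36 mod 41 for each x (by repeated squaring, reducing mod 41 at every step), the values h(0), h(1), …, h(40) are: 0, 1, 18, 40, 37, 37, 23, 25, 10, 1, 10, 31, 4, 23, 40, 4, 16, 31, 18, 25, 16, 16, 25, 18, 31, 16, 4, 40, 23, 4, 31, 10, 1, 10, 25, 23, 37, 37, 40, 18, 1.
The distinct values are {0, 1, 4, 10, 16, 18, 23, 25, 31, 37, 40}; there are 11 of them.

11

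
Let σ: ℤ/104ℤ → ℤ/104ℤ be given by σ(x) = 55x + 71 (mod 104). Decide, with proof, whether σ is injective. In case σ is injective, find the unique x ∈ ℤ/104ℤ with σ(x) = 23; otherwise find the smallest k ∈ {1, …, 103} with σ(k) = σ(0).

By definition, injectivity means: for all u, v in the domain, σ(u) = σ(v) implies u = v.
Suppose σ(u) = σ(v) in ℤ/104ℤ. Then 55u + 71 ≡ 55v + 71 (mod 104), thus 55(u − v) ≡ 0 (mod 104).
Since gcd(55, 104) = 1, 55 is invertible modulo 104, so u − v ≡ 0 (mod 104), i.e. u = v.
Therefore σ is injective.
We now compute 55⁻¹ mod 104 explicitly. Euclid's algorithm: 104 = 1·55 + 49, 55 = 1·49 + 6, 49 = 8·6 + 1; back-substituting gives 1 = 87·55 − 46·104, so 55⁻¹ ≡ 87 (mod 104).
Since σ is injective, we compute σ⁻¹(23): solve 55x + 71 ≡ 23 (mod 104), i.e. 55x ≡ 56 (mod 104).
Multiplying by 55⁻¹ = 87 gives x ≡ 87·56 = 4872 = 46·104 + 88 ≡ 88 (mod 104).
Check: σ(88) = 55·88 + 71 = 4911 = 47·104 + 23 ≡ 23 (mod 104).

88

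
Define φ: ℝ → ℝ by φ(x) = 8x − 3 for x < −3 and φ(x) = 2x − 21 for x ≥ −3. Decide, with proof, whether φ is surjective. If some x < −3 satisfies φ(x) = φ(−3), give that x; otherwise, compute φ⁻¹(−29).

-13/4

Both pieces are strictly increasing (slopes 8 and 2), so each is injective on its own interval.
The left piece maps (−∞, −3) onto (−∞, −27); the right piece maps [−3, ∞) onto [−27, ∞).
These images together cover ℝ, so φ is surjective.
Because the two images are disjoint, no x < −3 has φ(x) = φ(−3), so we compute φ⁻¹(−29): −29 lies in (−∞, −27), so solve 8x − 3 = −29: x = (−29 + 3)/8 = −13/4.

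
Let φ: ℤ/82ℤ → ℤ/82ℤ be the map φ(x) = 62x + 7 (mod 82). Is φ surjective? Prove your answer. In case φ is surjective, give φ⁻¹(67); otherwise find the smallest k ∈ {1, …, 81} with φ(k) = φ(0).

41

Since gcd(62, 82) = 2, we have 62x ≡ 0 (mod 2) for all x, so φ(x) ≡ 1 (mod 2).
But 0 ≢ 1 (mod 2), so 0 ∈ ℤ/82ℤ has no preimage. So φ is not surjective.
Since φ is not surjective, we find the least positive k with φ(k) = φ(0): this means 62k ≡ 0 (mod 82), i.e. 82 ∣ 62k. Since gcd(62, 82) = 2, dividing through by 2 this holds exactly when 41 ∣ 31k, and as gcd(31, 41) = 1, exactly when 41 ∣ k.
The smallest positive such k is 41.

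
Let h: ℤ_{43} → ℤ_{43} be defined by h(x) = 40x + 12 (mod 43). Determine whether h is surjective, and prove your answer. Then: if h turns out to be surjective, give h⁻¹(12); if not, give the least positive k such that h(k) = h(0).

Since gcd(40, 43) = 1, 40 is invertible modulo 43. Euclid's algorithm: 43 = 1·40 + 3, 40 = 13·3 + 1; back-substituting gives 1 = 14·40 − 13·43, so 40⁻¹ ≡ 14 (mod 43).
For any y ∈ ℤ_{43}, x = 14(y − 12) mod 43 satisfies h(x) = 40·14(y − 12) + 12 ≡ y (since 40·14 ≡ 1 mod 43). So every y has a preimage.
So h is surjective.
Since h is surjective, we find h⁻¹(12): we need 40x ≡ 12 − 12 ≡ 0 (mod 43). Using 40⁻¹ = 14: x ≡ 14·0 = 0, so x = 0.
Check: h(0) = 40·0 + 12 = 12 ≡ 12 (mod 43).

0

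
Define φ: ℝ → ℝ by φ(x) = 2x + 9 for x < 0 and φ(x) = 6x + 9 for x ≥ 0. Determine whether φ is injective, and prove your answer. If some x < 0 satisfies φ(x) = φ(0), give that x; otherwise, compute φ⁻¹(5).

-2

Both pieces are strictly increasing (slopes 2 and 6), so each is injective on its own interval.
The left piece maps (−∞, 0) onto (−∞, 9); the right piece maps [0, ∞) onto [9, ∞).
These images are disjoint, so no value is attained by both pieces. Thus φ is injective.
Because the two images are disjoint, no x < 0 has φ(x) = φ(0), so we compute φ⁻¹(5): 5 lies in (−∞, 9), so solve 2x + 9 = 5: x = (5 − 9)/2 = −2.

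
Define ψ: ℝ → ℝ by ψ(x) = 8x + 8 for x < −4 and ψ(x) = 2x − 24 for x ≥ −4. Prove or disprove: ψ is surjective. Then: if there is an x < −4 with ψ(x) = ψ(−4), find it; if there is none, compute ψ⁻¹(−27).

Both pieces are strictly increasing (slopes 8 and 2), so each is injective on its own interval.
The left piece maps (−∞, −4) onto (−∞, −24); the right piece maps [−4, ∞) onto [−32, ∞).
The union (−∞, −24) ∪ [−32, ∞) covers ℝ, so ψ is surjective.
For the follow-up: the images overlap, so an x < −4 with ψ(x) = ψ(−4) exists. ψ(−4) = −32; solving 8x + 8 = −32 for x < −4 gives x = (−32 − 8)/8 = −5.

-5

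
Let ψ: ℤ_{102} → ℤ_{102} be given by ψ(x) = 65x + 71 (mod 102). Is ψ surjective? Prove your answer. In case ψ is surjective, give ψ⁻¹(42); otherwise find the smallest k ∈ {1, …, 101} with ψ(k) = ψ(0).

Since gcd(65, 102) = 1, 65 is invertible modulo 102. Euclid's algorithm: 102 = 1·65 + 37, 65 = 1·37 + 28, 37 = 1·28 + 9, 28 = 3·9 + 1; back-substituting gives 1 = 11·65 − 7·102, so 65⁻¹ ≡ 11 (mod 102).
Then y ↦ 11(y − 71) is a two-sided inverse to ψ, so every y ∈ ℤ_{102} has a preimage.
Therefore ψ is surjective.
Since ψ is surjective, we find ψ⁻¹(42): we need 65x ≡ 42 − 71 ≡ 73 (mod 102). Using 65⁻¹ = 11: x ≡ 11·73 = 803 = 7·102 + 89, so x = 89.
Check: ψ(89) = 65·89 + 71 = 5856 = 57·102 + 42 ≡ 42 (mod 102).

89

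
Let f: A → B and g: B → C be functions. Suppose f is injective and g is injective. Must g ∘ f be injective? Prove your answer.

injective

Suppose (g ∘ f)(x_1) = (g ∘ f)(x_2), i.e. g(f(x_1)) = g(f(x_2)).
Since g is injective, f(x_1) = f(x_2). Since f is injective, x_1 = x_2. Thus g ∘ f is injective.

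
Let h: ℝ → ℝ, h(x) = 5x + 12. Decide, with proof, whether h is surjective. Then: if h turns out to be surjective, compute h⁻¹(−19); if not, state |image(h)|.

For any y ∈ ℝ, x = (y − 12)/5 satisfies h(x) = y.
Therefore h is surjective.
Since h is surjective, we compute h⁻¹(−19) = (−19 − 12)/5 = −31/5.

-31/5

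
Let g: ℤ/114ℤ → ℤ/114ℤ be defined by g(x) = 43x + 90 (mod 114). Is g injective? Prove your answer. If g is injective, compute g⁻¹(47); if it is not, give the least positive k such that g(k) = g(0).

If g(u) = g(v), then 43u ≡ 43v (mod 114). Because gcd(43, 114) = 1, we may cancel 43 to get u ≡ v (mod 114).
Thus g is injective.
We now compute 43⁻¹ mod 114 explicitly. Euclid's algorithm: 114 = 2·43 + 28, 43 = 1·28 + 15, 28 = 1·15 + 13, 15 = 1·13 + 2, 13 = 6·2 + 1; back-substituting gives 1 = 61·43 − 23·114, so 43⁻¹ ≡ 61 (mod 114).
Since g is injective, we compute g⁻¹(47): solve 43x + 90 ≡ 47 (mod 114), i.e. 43x ≡ 71 (mod 114).
Multiplying by 43⁻¹ = 61 gives x ≡ 61·71 = 4331 = 37·114 + 113 ≡ 113 (mod 114).
Check: g(113) = 43·113 + 90 = 4949 = 43·114 + 47 ≡ 47 (mod 114).

113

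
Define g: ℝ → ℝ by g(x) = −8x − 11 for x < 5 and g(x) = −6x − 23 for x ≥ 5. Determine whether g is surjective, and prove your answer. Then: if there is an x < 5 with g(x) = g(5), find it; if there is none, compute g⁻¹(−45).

Both pieces are strictly decreasing (slopes −8 and −6), so each is injective on its own interval.
The left piece maps (−∞, 5) onto (−51, ∞); the right piece maps [5, ∞) onto (−∞, −53].
The union (−51, ∞) ∪ (−∞, −53] omits the interval between −51 and −53; in particular −51 has no preimage. So g is not surjective.
Because the two images are disjoint, no x < 5 has g(x) = g(5), so we compute g⁻¹(−45): −45 lies in (−51, ∞), so solve −8x − 11 = −45: x = (−45 + 11)/(−8) = 17/4.

17/4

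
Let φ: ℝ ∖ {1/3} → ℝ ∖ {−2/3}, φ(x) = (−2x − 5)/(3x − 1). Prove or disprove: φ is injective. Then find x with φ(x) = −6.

11/16

Suppose φ(u) = φ(v). Cross-multiplying: (−2u − 5)(3v − 1) = (−2v − 5)(3u − 1).
Expanding both sides and cancelling the symmetric terms leaves 17·(u − v) = 0. Since 17 ≠ 0, u = v. So φ is injective.
Solving φ(x) = −6: cross-multiplying gives −2x − 5 = −6(3x − 1), which rearranges to 16x = 11, so x = 11/16.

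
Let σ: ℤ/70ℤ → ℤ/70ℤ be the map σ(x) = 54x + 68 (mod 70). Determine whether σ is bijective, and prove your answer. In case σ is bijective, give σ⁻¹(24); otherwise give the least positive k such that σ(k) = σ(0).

35

Recall that σ is injective if σ(s) = σ(t) implies s = t.
We have gcd(54, 70) = 2 > 1. Taking s = 0 and t = 35: σ(0) = 68 and σ(35) = 54·35 + 68 = 1958 ≡ 68 (mod 70).
So σ(0) = σ(35) while 0 ≠ 35, so σ is not injective, hence not bijective.
Since σ is not bijective, we find the least positive k with σ(k) = σ(0): this means 54k ≡ 0 (mod 70), i.e. 70 ∣ 54k. Since gcd(54, 70) = 2, dividing through by 2 this holds exactly when 35 ∣ 27k, and as gcd(27, 35) = 1, exactly when 35 ∣ k.
The smallest positive such k is 35.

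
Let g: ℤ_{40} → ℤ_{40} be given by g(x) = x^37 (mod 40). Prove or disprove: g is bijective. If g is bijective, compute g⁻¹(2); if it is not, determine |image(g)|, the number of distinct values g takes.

g(0) = 0^37 = 0.
g(10): Repeated squaring mod 40: 10^1 ≡ 10, 10^2 ≡ 10² = 100 ≡ 20, 10^4 ≡ 20² = 400 ≡ 0, 10^8 ≡ 0² = 0, 10^16 ≡ 0² = 0, 10^32 ≡ 0² = 0. Since 37 = 32 + 4 + 1, 10^37 ≡ 0·0·10: 0·0 = 0, then 0·10 = 0. So 10^37 ≡ 0 (mod 40).
So g(0) = g(10) = 0 while 0 ≠ 10, therefore g is not injective, hence not bijective.
Since g is not bijective, we determine |image(g)|. Computing x^37 mod 40 for each x (by repeated squaring, reducing mod 40 at every step), the values g(0), g(1), …, g(39) are: 0, 1, 32, 3, 24, 5, 16, 7, 8, 9, 0, 11, 32, 13, 24, 15, 16, 17, 8, 19, 0, 21, 32, 23, 24, 25, 16, 27, 8, 29, 0, 31, 32, 33, 24, 35, 16, 37, 8, 39.
The distinct values are {0, 1, 3, 5, 7, 8, 9, 11, 13, 15, 16, 17, 19, 21, 23, 24, 25, 27, 29, 31, 32, 33, 35, 37, 39}; there are 25 of them.

25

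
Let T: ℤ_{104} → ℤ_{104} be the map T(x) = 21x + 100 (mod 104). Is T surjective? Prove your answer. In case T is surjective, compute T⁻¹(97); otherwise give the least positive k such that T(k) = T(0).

Since gcd(21, 104) = 1, 21 is invertible modulo 104. Euclid's algorithm: 104 = 4·21 + 20, 21 = 1·20 + 1; back-substituting gives 1 = 5·21 − 1·104, so 21⁻¹ ≡ 5 (mod 104).
Then y ↦ 5(y − 100) is a two-sided inverse to T, so every y ∈ ℤ_{104} has a preimage.
Thus T is surjective.
Since T is surjective, we compute T⁻¹(97): solve 21x + 100 ≡ 97 (mod 104), i.e. 21x ≡ 101 (mod 104).
Multiplying by 21⁻¹ = 5 gives x ≡ 5·101 = 505 = 4·104 + 89 ≡ 89 (mod 104).
Check: T(89) = 21·89 + 100 = 1969 = 18·104 + 97 ≡ 97 (mod 104).

89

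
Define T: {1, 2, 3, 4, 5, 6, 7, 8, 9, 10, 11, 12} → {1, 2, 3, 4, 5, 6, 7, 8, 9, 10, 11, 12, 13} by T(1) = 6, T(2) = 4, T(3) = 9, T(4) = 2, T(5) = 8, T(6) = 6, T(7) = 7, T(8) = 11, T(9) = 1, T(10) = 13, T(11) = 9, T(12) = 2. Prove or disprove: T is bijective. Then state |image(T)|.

T(1) = 6 = T(6) with 1 ≠ 6, so T is not injective, hence not bijective.
The image of T is {1, 2, 4, 6, 7, 8, 9, 11, 13}, which has 9 elements.

9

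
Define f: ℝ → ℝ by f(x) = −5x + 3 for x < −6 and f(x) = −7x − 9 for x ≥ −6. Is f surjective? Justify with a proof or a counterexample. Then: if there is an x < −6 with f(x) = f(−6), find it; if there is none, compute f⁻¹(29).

Both pieces are strictly decreasing (slopes −5 and −7), so each is injective on its own interval.
The left piece maps (−∞, −6) onto (33, ∞); the right piece maps [−6, ∞) onto (−∞, 33].
These images together cover ℝ, so f is surjective.
Because the two images are disjoint, no x < −6 has f(x) = f(−6), so we compute f⁻¹(29): 29 lies in (−∞, 33], so solve −7x − 9 = 29: x = (29 + 9)/(−7) = −38/7.

-38/7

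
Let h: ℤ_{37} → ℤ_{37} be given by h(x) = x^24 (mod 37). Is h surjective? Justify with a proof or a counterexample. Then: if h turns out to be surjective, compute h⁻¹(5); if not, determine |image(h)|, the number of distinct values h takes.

h(3): Repeated squaring mod 37: 3^1 ≡ 3, 3^2 ≡ 3² = 9, 3^4 ≡ 9² = 81 ≡ 7, 3^8 ≡ 7² = 49 ≡ 12, 3^16 ≡ 12² = 144 ≡ 33. Since 24 = 16 + 8, 3^24 ≡ 33·12: 33·12 = 396 ≡ 26. So 3^24 ≡ 26 (mod 37).
h(4): Repeated squaring mod 37: 4^1 ≡ 4, 4^2 ≡ 4² = 16, 4^4 ≡ 16² = 256 ≡ 34, 4^8 ≡ 34² = 1156 ≡ 9, 4^16 ≡ 9² = 81 ≡ 7. Since 24 = 16 + 8, 4^24 ≡ 7·9: 7·9 = 63 ≡ 26. So 4^24 ≡ 26 (mod 37).
So h(3) = h(4) = 26 while 3 ≠ 4, thus h is not injective.
A non-injective map from the 37-element set ℤ_{37} to itself takes at most 36 distinct values, so it cannot be surjective. So h is not surjective.
Since h is not surjective, we determine |image(h)|. Computing x^24 mod 37 for each x (by repeated squaring, reducing mod 37 at every step), the values h(0), h(1), …, h(36) are: 0, 1, 10, 26, 26, 26, 1, 26, 1, 10, 1, 1, 10, 26, 1, 10, 10, 10, 26, 26, 10, 10, 10, 1, 26, 10, 1, 1, 10, 1, 26, 1, 26, 26, 26, 10, 1.
The distinct values are {0, 1, 10, 26}; there are 4 of them.

4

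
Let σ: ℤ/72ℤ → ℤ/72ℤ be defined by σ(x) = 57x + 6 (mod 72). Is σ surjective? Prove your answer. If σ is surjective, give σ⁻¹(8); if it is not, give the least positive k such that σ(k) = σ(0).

Since gcd(57, 72) = 3, we have 57x ≡ 0 (mod 3) for all x, so σ(x) ≡ 0 (mod 3).
But 1 ≢ 0 (mod 3), so 1 ∈ ℤ/72ℤ has no preimage. Thus σ is not surjective.
Since σ is not surjective, we find the least positive k with σ(k) = σ(0): this means 57k ≡ 0 (mod 72), i.e. 72 ∣ 57k. Since gcd(57, 72) = 3, dividing through by 3 this holds exactly when 24 ∣ 19k, and as gcd(19, 24) = 1, exactly when 24 ∣ k.
The smallest positive such k is 24.

24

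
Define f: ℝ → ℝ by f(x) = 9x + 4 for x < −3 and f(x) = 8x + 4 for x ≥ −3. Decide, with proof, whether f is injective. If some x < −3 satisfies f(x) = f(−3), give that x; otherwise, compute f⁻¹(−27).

-31/9

Both pieces are strictly increasing (slopes 9 and 8), so each is injective on its own interval.
The left piece maps (−∞, −3) onto (−∞, −23); the right piece maps [−3, ∞) onto [−20, ∞).
These images are disjoint, so no value is attained by both pieces. Thus f is injective.
Because the two images are disjoint, no x < −3 has f(x) = f(−3), so we compute f⁻¹(−27): −27 lies in (−∞, −23), so solve 9x + 4 = −27: x = (−27 − 4)/9 = −31/9.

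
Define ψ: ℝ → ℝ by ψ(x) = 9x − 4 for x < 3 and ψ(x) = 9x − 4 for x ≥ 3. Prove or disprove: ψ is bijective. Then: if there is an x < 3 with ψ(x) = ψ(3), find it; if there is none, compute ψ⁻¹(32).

4

Both pieces are strictly increasing (slopes 9 and 9), so each is injective on its own interval.
The left piece maps (−∞, 3) onto (−∞, 23); the right piece maps [3, ∞) onto [23, ∞).
Since 23 = 23, the images partition ℝ: ψ is injective and surjective, hence bijective.
Because the two images are disjoint, no x < 3 has ψ(x) = ψ(3), so we compute ψ⁻¹(32): 32 lies in [23, ∞), so solve 9x − 4 = 32: x = (32 + 4)/9 = 4.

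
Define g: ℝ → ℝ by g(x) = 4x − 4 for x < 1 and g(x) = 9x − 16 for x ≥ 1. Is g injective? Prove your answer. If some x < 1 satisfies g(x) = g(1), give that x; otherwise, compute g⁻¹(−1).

-3/4

Both pieces are strictly increasing (slopes 4 and 9), so each is injective on its own interval.
The left piece maps (−∞, 1) onto (−∞, 0); the right piece maps [1, ∞) onto [−7, ∞).
These images overlap. In particular g(1) = −7 (right piece), and solving 4x − 4 = −7 on the left piece gives x = −3/4 < 1.
So g(−3/4) = g(1) with −3/4 ≠ 1, and g is not injective. This x = −3/4 is the requested value below 1.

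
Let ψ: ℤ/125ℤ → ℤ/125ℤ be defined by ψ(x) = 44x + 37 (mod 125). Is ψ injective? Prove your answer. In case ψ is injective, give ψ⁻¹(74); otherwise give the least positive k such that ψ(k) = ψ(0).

Recall that injectivity means: for all a, b in the domain, ψ(a) = ψ(b) implies a = b.
If ψ(a) = ψ(b), then 44a ≡ 44b (mod 125). Because gcd(44, 125) = 1, we may cancel 44 to get a ≡ b (mod 125).
Hence ψ is injective.
We now compute 44⁻¹ mod 125 explicitly. Euclid's algorithm: 125 = 2·44 + 37, 44 = 1·37 + 7, 37 = 5·7 + 2, 7 = 3·2 + 1; back-substituting gives 1 = 54·44 − 19·125, so 44⁻¹ ≡ 54 (mod 125).
Since ψ is injective, we find ψ⁻¹(74): we need 44x ≡ 74 − 37 ≡ 37 (mod 125). Using 44⁻¹ = 54: x ≡ 54·37 = 1998 = 15·125 + 123, so x = 123.
Check: ψ(123) = 44·123 + 37 = 5449 = 43·125 + 74 ≡ 74 (mod 125).

123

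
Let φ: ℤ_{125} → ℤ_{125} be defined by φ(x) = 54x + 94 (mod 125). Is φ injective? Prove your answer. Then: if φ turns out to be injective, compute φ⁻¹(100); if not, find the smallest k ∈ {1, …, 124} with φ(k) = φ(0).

If φ(x_1) = φ(x_2), then 54x_1 ≡ 54x_2 (mod 125). Because gcd(54, 125) = 1, we may cancel 54 to get x_1 ≡ x_2 (mod 125).
So φ is injective.
We now compute 54⁻¹ mod 125 explicitly. Euclid's algorithm: 125 = 2·54 + 17, 54 = 3·17 + 3, 17 = 5·3 + 2, 3 = 1·2 + 1; back-substituting gives 1 = 44·54 − 19·125, so 54⁻¹ ≡ 44 (mod 125).
Since φ is injective, we find φ⁻¹(100): we need 54x ≡ 100 − 94 ≡ 6 (mod 125). Using 54⁻¹ = 44: x ≡ 44·6 = 264 = 2·125 + 14, so x = 14.
Check: φ(14) = 54·14 + 94 = 850 = 6·125 + 100 ≡ 100 (mod 125).

14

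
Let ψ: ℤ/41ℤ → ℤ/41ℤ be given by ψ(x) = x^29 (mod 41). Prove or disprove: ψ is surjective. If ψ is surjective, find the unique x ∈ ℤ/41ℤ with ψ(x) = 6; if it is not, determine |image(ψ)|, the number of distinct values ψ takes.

Since 41 is prime, the nonzero elements of ℤ/41ℤ form a cyclic group of order 40.
As gcd(29, 40) = 1, raising to the 29th power is a bijection on this group: if a^29 ≡ b^29 then (ab^{−1})^29 = 1, and the only element of order dividing gcd(29, 40) = 1 is 1, so a = b.
With ψ(0) = 0 this makes ψ injective on all of ℤ/41ℤ, hence bijective (finite equal-size domain and codomain). In particular ψ is surjective.
Since ψ is surjective, we find the preimage of 6. The inverse of x ↦ x^29 on (ℤ/41ℤ)^× is x ↦ x^29, because 29·29 = 841 = 21·40 + 1 ≡ 1 (mod 40) and x^{40} = 1 for x ≠ 0 (Fermat). So ψ⁻¹(6) = 6^29 mod 41.
Repeated squaring mod 41: 6^1 ≡ 6, 6^2 ≡ 6² = 36, 6^4 ≡ 36² = 1296 ≡ 25, 6^8 ≡ 25² = 625 ≡ 10, 6^16 ≡ 10² = 100 ≡ 18. Since 29 = 16 + 8 + 4 + 1, 6^29 ≡ 18·10·25·6: 18·10 = 180 ≡ 16, then 16·25 = 400 ≡ 31, then 31·6 = 186 ≡ 22. So 6^29 ≡ 22 (mod 41).
Hence ψ⁻¹(6) = 22.

22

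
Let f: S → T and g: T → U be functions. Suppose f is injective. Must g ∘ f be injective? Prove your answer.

not injective

No. Take S = T = U = {0, 1}, f = identity (injective), and g(x) = 0 for every x.
Then (g ∘ f)(0) = 0 = (g ∘ f)(1) with 0 ≠ 1, so g ∘ f is not injective.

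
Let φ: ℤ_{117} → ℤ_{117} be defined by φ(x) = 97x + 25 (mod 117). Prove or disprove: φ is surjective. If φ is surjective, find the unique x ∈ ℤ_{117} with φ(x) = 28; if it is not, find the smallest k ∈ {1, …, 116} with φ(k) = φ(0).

Recall that φ is surjective if every y in the codomain equals φ(x) for some x in the domain.
Since gcd(97, 117) = 1, 97 is invertible modulo 117. Euclid's algorithm: 117 = 1·97 + 20, 97 = 4·20 + 17, 20 = 1·17 + 3, 17 = 5·3 + 2, 3 = 1·2 + 1; back-substituting gives 1 = 76·97 − 63·117, so 97⁻¹ ≡ 76 (mod 117).
Then y ↦ 76(y − 25) is a two-sided inverse to φ, so every y ∈ ℤ_{117} has a preimage.
Thus φ is surjective.
Since φ is surjective, we find φ⁻¹(28): we need 97x ≡ 28 − 25 ≡ 3 (mod 117). Using 97⁻¹ = 76: x ≡ 76·3 = 228 = 1·117 + 111, so x = 111.
Check: φ(111) = 97·111 + 25 = 10792 = 92·117 + 28 ≡ 28 (mod 117).

111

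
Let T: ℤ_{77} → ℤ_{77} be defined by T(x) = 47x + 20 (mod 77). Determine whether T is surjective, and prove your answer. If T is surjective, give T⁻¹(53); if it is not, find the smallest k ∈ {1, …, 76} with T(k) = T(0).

22

Recall: T is surjective if every y in the codomain equals T(x) for some x in the domain.
Since gcd(47, 77) = 1, 47 is invertible modulo 77. Euclid's algorithm: 77 = 1·47 + 30, 47 = 1·30 + 17, 30 = 1·17 + 13, 17 = 1·13 + 4, 13 = 3·4 + 1; back-substituting gives 1 = 59·47 − 36·77, so 47⁻¹ ≡ 59 (mod 77).
For any y ∈ ℤ_{77}, x = 59(y − 20) mod 77 satisfies T(x) = 47·59(y − 20) + 20 ≡ y (since 47·59 ≡ 1 mod 77). So every y has a preimage.
Hence T is surjective.
Since T is surjective, we find T⁻¹(53): we need 47x ≡ 53 − 20 ≡ 33 (mod 77). Using 47⁻¹ = 59: x ≡ 59·33 = 1947 = 25·77 + 22, so x = 22.
Check: T(22) = 47·22 + 20 = 1054 = 13·77 + 53 ≡ 53 (mod 77).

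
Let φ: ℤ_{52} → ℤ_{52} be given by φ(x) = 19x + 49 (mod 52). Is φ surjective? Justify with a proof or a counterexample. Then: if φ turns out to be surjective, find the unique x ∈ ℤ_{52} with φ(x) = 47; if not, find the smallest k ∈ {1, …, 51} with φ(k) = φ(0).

30

Since gcd(19, 52) = 1, 19 is invertible modulo 52. Euclid's algorithm: 52 = 2·19 + 14, 19 = 1·14 + 5, 14 = 2·5 + 4, 5 = 1·4 + 1; back-substituting gives 1 = 11·19 − 4·52, so 19⁻¹ ≡ 11 (mod 52).
For any y ∈ ℤ_{52}, x = 11(y − 49) mod 52 satisfies φ(x) = 19·11(y − 49) + 49 ≡ y (since 19·11 ≡ 1 mod 52). So every y has a preimage.
So φ is surjective.
Since φ is surjective, we compute φ⁻¹(47): solve 19x + 49 ≡ 47 (mod 52), i.e. 19x ≡ 50 (mod 52).
Multiplying by 19⁻¹ = 11 gives x ≡ 11·50 = 550 = 10·52 + 30 ≡ 30 (mod 52).
Check: φ(30) = 19·30 + 49 = 619 = 11·52 + 47 ≡ 47 (mod 52).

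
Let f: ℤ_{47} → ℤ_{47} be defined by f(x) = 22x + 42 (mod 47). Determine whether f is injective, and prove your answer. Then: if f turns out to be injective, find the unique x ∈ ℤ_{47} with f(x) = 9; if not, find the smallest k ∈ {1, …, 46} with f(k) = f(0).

Recall: f is injective when f(s) = f(t) forces s = t.
Suppose f(s) = f(t) in ℤ_{47}. Then 22s + 42 ≡ 22t + 42 (mod 47), so 22(s − t) ≡ 0 (mod 47).
Since gcd(22, 47) = 1, 22 is invertible modulo 47, so s − t ≡ 0 (mod 47), i.e. s = t.
So f is injective.
We now compute 22⁻¹ mod 47 explicitly. Euclid's algorithm: 47 = 2·22 + 3, 22 = 7·3 + 1; back-substituting gives 1 = 15·22 − 7·47, so 22⁻¹ ≡ 15 (mod 47).
Since f is injective, we compute f⁻¹(9): solve 22x + 42 ≡ 9 (mod 47), i.e. 22x ≡ 14 (mod 47).
Multiplying by 22⁻¹ = 15 gives x ≡ 15·14 = 210 = 4·47 + 22 ≡ 22 (mod 47).
Check: f(22) = 22·22 + 42 = 526 = 11·47 + 9 ≡ 9 (mod 47).

22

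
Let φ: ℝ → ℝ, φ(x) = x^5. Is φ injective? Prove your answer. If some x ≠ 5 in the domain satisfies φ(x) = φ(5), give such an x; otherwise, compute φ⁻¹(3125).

On ℝ, x ↦ x^5 is strictly increasing (since 5 is odd), so φ(s) = φ(t) forces s = t. Therefore φ is injective.
Since x ↦ x^5 is strictly increasing on ℝ, it is injective there, so no x ≠ 5 in the domain has φ(x) = φ(5). We therefore compute φ⁻¹(3125) = 3125^{1/5} = 5 (indeed 5^5 = 3125).

5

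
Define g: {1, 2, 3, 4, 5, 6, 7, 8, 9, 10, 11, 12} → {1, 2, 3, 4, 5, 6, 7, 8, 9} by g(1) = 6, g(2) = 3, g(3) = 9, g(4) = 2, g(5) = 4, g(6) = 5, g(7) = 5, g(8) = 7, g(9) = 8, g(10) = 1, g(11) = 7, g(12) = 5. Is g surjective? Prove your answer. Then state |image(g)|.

9

Every element of the codomain has a preimage: 1 = g(10), 2 = g(4), 3 = g(2), 4 = g(5), 5 = g(6), 6 = g(1), 7 = g(8), 8 = g(9), 9 = g(3).
So g is surjective.
The image of g is {1, 2, 3, 4, 5, 6, 7, 8, 9}, which has 9 elements.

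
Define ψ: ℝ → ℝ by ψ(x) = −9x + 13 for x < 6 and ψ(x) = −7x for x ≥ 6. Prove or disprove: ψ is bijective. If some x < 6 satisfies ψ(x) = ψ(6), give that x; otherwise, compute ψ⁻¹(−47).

Both pieces are strictly decreasing (slopes −9 and −7), so each is injective on its own interval.
The left piece maps (−∞, 6) onto (−41, ∞); the right piece maps [6, ∞) onto (−∞, −42].
The images leave a gap (−41 has no preimage), so ψ is not surjective, hence not bijective.
Because the two images are disjoint, no x < 6 has ψ(x) = ψ(6), so we compute ψ⁻¹(−47): −47 lies in (−∞, −42], so solve −7x = −47: x = (−47 − 0)/(−7) = 47/7.

47/7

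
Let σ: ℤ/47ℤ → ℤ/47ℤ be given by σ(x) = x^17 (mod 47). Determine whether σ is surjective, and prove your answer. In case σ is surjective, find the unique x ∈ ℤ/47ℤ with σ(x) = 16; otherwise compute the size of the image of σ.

34

Since 47 is prime, the nonzero elements of ℤ/47ℤ form a cyclic group of order 46.
As gcd(17, 46) = 1, raising to the 17th power is a bijection on this group: if s^17 ≡ t^17 then (st^{−1})^17 = 1, and the only element of order dividing gcd(17, 46) = 1 is 1, so s = t.
With σ(0) = 0 this makes σ injective on all of ℤ/47ℤ, hence bijective (finite equal-size domain and codomain). In particular σ is surjective.
Since σ is surjective, we find the preimage of 16. The inverse of x ↦ x^17 on (ℤ/47ℤ)^× is x ↦ x^19, because 17·19 = 323 = 7·46 + 1 ≡ 1 (mod 46) and x^{46} = 1 for x ≠ 0 (Fermat). So σ⁻¹(16) = 16^19 mod 47.
Repeated squaring mod 47: 16^1 ≡ 16, 16^2 ≡ 16² = 256 ≡ 21, 16^4 ≡ 21² = 441 ≡ 18, 16^8 ≡ 18² = 324 ≡ 42, 16^16 ≡ 42² = 1764 ≡ 25. Since 19 = 16 + 2 + 1, 16^19 ≡ 25·21·16: 25·21 = 525 ≡ 8, then 8·16 = 128 ≡ 34. So 16^19 ≡ 34 (mod 47).
Hence σ⁻¹(16) = 34.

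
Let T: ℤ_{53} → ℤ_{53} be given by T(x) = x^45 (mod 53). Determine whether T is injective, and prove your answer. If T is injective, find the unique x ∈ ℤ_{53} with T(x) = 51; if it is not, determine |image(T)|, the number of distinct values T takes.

34

Since 53 is prime, the nonzero elements of ℤ_{53} form a cyclic group of order 52.
As gcd(45, 52) = 1, raising to the 45th power is a bijection on this group: if u^45 ≡ v^45 then (uv^{−1})^45 = 1, and the only element of order dividing gcd(45, 52) = 1 is 1, so u = v.
With T(0) = 0 this makes T injective on all of ℤ_{53}, hence bijective (finite equal-size domain and codomain). In particular T is injective.
Since T is injective, we find the preimage of 51. The inverse of x ↦ x^45 on (ℤ_{53})^× is x ↦ x^37, because 45·37 = 1665 = 32·52 + 1 ≡ 1 (mod 52) and x^{52} = 1 for x ≠ 0 (Fermat). So T⁻¹(51) = 51^37 mod 53.
Repeated squaring mod 53: 51^1 ≡ 51, 51^2 ≡ 51² = 2601 ≡ 4, 51^4 ≡ 4² = 16, 51^8 ≡ 16² = 256 ≡ 44, 51^16 ≡ 44² = 1936 ≡ 28, 51^32 ≡ 28² = 784 ≡ 42. Since 37 = 32 + 4 + 1, 51^37 ≡ 42·16·51: 42·16 = 672 ≡ 36, then 36·51 = 1836 ≡ 34. So 51^37 ≡ 34 (mod 53).
Hence T⁻¹(51) = 34.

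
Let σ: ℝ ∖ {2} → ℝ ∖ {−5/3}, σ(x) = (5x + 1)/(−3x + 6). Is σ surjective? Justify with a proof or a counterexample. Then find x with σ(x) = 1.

5/8

For any y ≠ −5/3, solving y(−3x + 6) = 5x + 1 for x gives a well-defined x ≠ 2. So σ is surjective.
Solving σ(x) = 1: cross-multiplying gives 5x + 1 = 1(−3x + 6), which rearranges to 8x = 5, so x = 5/8.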